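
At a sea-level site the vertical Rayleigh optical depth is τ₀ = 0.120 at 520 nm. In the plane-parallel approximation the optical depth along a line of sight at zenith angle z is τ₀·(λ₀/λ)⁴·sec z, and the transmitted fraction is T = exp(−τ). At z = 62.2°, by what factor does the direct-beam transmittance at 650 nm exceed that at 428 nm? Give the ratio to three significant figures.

1.58

Airmass: sec 62.2° = 2.1441.
τ(650 nm) = 0.120 × (520/650)⁴ × 2.1441 = 0.120 × 0.4096 × 2.1441 = 0.1054.
τ(428 nm) = 0.120 × (520/428)⁴ × 2.1441 = 0.120 × 2.1789 × 2.1441 = 0.5606.
T(650)/T(428) = exp(τ_B − τ_A) = exp(0.4552) = 1.5765.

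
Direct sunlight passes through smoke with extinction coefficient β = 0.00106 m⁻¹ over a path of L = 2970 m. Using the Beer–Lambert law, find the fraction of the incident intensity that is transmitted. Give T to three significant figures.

0.0429

τ = β·L = 0.00106 × 2970 = 3.1482.
T = exp(−3.1482) = 0.0429.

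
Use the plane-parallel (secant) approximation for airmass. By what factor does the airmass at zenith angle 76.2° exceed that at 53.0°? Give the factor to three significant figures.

2.52

X(76.2°)/X(53.0°) = sec 76.2° / sec 53.0° = cos 53.0° / cos 76.2° = 0.6018/0.2385 = 2.5230.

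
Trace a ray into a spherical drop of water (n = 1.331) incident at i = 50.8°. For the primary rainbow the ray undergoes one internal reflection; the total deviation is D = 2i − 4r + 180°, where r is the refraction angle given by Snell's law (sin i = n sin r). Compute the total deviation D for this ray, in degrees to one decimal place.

sin r = sin 50.8° / 1.331 = 0.7749/1.331 = 0.5822; r = 35.61°.
D = 2·50.8° − 4·35.61° + 180° = 101.60° − 142.43° + 180° = 139.17°.

139.2°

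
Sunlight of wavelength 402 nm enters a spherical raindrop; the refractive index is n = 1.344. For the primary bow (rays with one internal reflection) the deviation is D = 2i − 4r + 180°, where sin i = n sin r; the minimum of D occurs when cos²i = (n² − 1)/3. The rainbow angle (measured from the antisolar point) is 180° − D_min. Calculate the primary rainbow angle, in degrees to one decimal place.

40.5°

cos²i = (1.80634 − 1)/3 = 0.26878; i = arccos(0.51844) = 58.772°.
sin r = sin 58.772°/1.344 = 0.63625; r = 39.512°.
D_min = 2·58.772° − 4·39.512° + 180° = 139.495°.
Rainbow angle = 180° − D_min = 40.505°.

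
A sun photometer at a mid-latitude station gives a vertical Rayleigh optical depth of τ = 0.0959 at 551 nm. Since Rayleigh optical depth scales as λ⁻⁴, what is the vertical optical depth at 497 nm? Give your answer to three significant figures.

0.145

τ(497 nm) = τ(551 nm) × (551/497)⁴ = 0.0959 × (1.1087)⁴ = 0.0959 × 1.5107 = 0.1449.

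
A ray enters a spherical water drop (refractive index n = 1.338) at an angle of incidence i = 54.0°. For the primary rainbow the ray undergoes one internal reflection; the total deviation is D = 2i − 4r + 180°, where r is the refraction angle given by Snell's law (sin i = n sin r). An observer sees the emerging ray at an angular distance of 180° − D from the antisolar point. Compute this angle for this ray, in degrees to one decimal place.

40.8°

sin r = sin 54.0° / 1.338 = 0.8090/1.338 = 0.6046; r = 37.20°.
D = 2·54.0° − 4·37.20° + 180° = 108.00° − 148.81° + 180° = 139.19°.
Angle from antisolar point = 180° − D = 40.81°.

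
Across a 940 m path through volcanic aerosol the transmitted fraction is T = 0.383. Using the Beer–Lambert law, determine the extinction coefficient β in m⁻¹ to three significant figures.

0.00102 m⁻¹

Beer–Lambert: T = exp(−βL) ⇒ β = −ln(T)/L = −ln(0.383)/940 = 0.9597/940 = 0.001021 m⁻¹.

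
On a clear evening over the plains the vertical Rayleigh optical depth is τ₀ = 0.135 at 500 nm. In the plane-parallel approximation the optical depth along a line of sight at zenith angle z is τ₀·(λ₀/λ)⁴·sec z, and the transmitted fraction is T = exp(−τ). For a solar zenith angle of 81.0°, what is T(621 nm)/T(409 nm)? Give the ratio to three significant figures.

Airmass: sec 81.0° = 6.3925.
τ(621 nm) = 0.135 × (500/621)⁴ × 6.3925 = 0.135 × 0.4203 × 6.3925 = 0.3627.
τ(409 nm) = 0.135 × (500/409)⁴ × 6.3925 = 0.135 × 2.2335 × 6.3925 = 1.9275.
T(621)/T(409) = exp(τ_B − τ_A) = exp(1.5648) = 4.7817.

4.78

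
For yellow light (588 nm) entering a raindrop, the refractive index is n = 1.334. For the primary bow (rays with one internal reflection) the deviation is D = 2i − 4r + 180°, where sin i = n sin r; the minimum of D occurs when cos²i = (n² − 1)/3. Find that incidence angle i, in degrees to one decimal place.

59.4°

cos²i = (1.334² − 1)/3 = (1.77956 − 1)/3 = 0.25985.
cos i = 0.50976, so i = 59.352°.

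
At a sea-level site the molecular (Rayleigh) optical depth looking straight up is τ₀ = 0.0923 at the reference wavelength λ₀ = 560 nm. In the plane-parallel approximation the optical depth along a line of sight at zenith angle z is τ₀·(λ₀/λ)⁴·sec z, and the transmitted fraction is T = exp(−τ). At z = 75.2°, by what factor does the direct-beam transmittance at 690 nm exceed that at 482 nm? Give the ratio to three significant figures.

Airmass: sec 75.2° = 3.9147.
τ(690 nm) = 0.0923 × (560/690)⁴ × 3.9147 = 0.0923 × 0.4339 × 3.9147 = 0.1568.
τ(482 nm) = 0.0923 × (560/482)⁴ × 3.9147 = 0.0923 × 1.8221 × 3.9147 = 0.6584.
T(690)/T(482) = exp(τ_B − τ_A) = exp(0.5016) = 1.6514.

1.65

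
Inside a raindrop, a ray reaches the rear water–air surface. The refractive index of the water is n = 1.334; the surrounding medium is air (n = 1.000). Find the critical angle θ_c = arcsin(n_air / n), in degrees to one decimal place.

sin θ_c = n_air / n = 1.000 / 1.334 = 0.7496.
θ_c = arcsin(0.7496) = 48.56°.

48.6°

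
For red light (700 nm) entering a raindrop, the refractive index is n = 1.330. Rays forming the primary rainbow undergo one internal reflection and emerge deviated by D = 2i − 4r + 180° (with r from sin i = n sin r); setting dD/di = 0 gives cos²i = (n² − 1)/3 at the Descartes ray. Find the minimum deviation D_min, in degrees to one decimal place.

137.5°

cos²i = (1.76890 − 1)/3 = 0.25630; i = arccos(0.50626) = 59.585°.
sin r = sin 59.585°/1.330 = 0.64841; r = 40.422°.
D_min = 2·59.585° − 4·40.422° + 180° = 137.484°.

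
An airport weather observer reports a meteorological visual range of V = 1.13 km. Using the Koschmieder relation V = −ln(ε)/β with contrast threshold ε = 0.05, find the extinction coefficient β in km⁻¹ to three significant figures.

β = −ln(0.05) / V = 2.996 / 1.13 = 2.6511 km⁻¹.

2.65 km⁻¹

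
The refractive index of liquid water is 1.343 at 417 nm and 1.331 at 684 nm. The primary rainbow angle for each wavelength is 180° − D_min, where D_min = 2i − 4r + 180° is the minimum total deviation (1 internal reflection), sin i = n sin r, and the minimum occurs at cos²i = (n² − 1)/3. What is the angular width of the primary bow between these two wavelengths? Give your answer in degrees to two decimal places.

At 417 nm (n = 1.343): cos²i = 0.26788 → i = 58.830°, r = 39.577°, D_min = 139.354°, rainbow angle = 40.646°.
At 684 nm (n = 1.331): cos²i = 0.25719 → i = 59.527°, r = 40.356°, D_min = 137.630°, rainbow angle = 42.370°.
Angular width = |40.646° − 42.370°| = 1.724°.

1.72°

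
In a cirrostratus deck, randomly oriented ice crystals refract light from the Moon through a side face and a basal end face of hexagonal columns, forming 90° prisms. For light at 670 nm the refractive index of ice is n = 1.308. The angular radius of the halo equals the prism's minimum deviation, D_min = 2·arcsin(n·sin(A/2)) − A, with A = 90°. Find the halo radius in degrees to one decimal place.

n·sin(A/2) = 1.308 × sin 45° = 1.308 × 0.7071 = 0.9249.
D_min = 2·arcsin(0.9249) − 90° = 2 × 67.653° − 90° = 45.305°.

45.3°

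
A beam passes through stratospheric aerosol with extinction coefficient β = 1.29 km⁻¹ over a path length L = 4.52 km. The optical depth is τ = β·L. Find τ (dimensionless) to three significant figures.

τ = β·L = 1.29 × 4.52 = 5.8308.

5.83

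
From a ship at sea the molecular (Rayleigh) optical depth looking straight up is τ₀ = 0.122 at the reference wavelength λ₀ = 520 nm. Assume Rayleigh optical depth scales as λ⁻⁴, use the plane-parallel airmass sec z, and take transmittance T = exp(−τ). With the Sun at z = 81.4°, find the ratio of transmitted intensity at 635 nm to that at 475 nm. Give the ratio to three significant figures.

2.24

Airmass: sec 81.4° = 6.6874.
τ(635 nm) = 0.122 × (520/635)⁴ × 6.6874 = 0.122 × 0.4497 × 6.6874 = 0.3669.
τ(475 nm) = 0.122 × (520/475)⁴ × 6.6874 = 0.122 × 1.4363 × 6.6874 = 1.1718.
T(635)/T(475) = exp(τ_B − τ_A) = exp(0.8049) = 2.2365.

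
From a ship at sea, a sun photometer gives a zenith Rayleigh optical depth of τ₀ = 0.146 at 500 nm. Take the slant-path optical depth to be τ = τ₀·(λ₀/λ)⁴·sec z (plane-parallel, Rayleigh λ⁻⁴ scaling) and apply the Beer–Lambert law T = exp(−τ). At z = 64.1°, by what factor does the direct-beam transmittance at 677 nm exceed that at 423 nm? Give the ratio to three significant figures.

1.74

Airmass: sec 64.1° = 2.2894.
τ(677 nm) = 0.146 × (500/677)⁴ × 2.2894 = 0.146 × 0.2975 × 2.2894 = 0.0994.
τ(423 nm) = 0.146 × (500/423)⁴ × 2.2894 = 0.146 × 1.9522 × 2.2894 = 0.6525.
T(677)/T(423) = exp(τ_B − τ_A) = exp(0.5531) = 1.7386.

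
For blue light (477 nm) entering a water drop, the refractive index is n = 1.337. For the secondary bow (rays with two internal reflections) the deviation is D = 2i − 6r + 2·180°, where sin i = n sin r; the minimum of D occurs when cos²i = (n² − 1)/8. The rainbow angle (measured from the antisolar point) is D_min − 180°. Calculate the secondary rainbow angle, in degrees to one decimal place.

cos²i = (1.78757 − 1)/8 = 0.09845; i = arccos(0.31376) = 71.714°.
sin r = sin 71.714°/1.337 = 0.71017; r = 45.249°.
D_min = 2·71.714° − 6·45.249° + 360° = 231.934°.
Rainbow angle = D_min − 180° = 51.934°.

51.9°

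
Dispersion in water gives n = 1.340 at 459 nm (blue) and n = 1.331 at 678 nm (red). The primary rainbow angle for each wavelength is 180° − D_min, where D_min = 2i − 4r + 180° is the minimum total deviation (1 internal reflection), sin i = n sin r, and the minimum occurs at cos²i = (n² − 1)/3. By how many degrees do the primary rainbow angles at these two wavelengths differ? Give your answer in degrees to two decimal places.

At 459 nm (n = 1.340): cos²i = 0.26520 → i = 59.004°, r = 39.770°, D_min = 138.929°, rainbow angle = 41.071°.
At 678 nm (n = 1.331): cos²i = 0.25719 → i = 59.527°, r = 40.356°, D_min = 137.630°, rainbow angle = 42.370°.
Angular width = |41.071° − 42.370°| = 1.299°.

1.30°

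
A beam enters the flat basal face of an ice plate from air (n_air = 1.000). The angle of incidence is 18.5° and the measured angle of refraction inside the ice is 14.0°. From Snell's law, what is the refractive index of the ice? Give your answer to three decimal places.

1.312

n = sin θ_i / sin θ_r = sin 18.5° / sin 14.0° = 0.3173 / 0.2419 = 1.3116.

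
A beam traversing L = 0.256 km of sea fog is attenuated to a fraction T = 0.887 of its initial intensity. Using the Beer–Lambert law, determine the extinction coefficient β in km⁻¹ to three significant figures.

0.468 km⁻¹

Beer–Lambert: T = exp(−βL) ⇒ β = −ln(T)/L = −ln(0.887)/0.256 = 0.1199/0.256 = 0.4684 km⁻¹.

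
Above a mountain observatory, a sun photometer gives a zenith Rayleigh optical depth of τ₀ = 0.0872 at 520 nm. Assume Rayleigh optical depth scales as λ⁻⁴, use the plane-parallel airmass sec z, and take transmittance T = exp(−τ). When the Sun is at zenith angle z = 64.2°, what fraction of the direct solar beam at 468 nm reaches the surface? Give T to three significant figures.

0.737

sec 64.2° = 2.2976.
τ = 0.0872 × (520/468)⁴ × 2.2976 = 0.0872 × 1.5242 × 2.2976 = 0.3054.
T = exp(−0.3054) = 0.7369.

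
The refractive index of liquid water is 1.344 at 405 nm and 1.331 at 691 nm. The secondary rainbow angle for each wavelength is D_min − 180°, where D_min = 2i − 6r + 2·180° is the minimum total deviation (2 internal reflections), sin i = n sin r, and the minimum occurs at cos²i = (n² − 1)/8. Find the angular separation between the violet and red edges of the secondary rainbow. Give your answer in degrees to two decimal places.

3.37°

At 405 nm (n = 1.344): cos²i = 0.10079 → i = 71.490°, r = 44.874°, D_min = 233.733°, rainbow angle = 53.733°.
At 691 nm (n = 1.331): cos²i = 0.09645 → i = 71.907°, r = 45.575°, D_min = 230.365°, rainbow angle = 50.365°.
Angular width = |53.733° − 50.365°| = 3.368°.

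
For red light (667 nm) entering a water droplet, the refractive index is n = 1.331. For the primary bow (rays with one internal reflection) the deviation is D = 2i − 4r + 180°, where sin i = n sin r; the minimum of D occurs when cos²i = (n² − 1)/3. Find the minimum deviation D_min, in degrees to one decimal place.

137.6°

cos²i = (1.77156 − 1)/3 = 0.25719; i = arccos(0.50714) = 59.527°.
sin r = sin 59.527°/1.331 = 0.64753; r = 40.356°.
D_min = 2·59.527° − 4·40.356° + 180° = 137.630°.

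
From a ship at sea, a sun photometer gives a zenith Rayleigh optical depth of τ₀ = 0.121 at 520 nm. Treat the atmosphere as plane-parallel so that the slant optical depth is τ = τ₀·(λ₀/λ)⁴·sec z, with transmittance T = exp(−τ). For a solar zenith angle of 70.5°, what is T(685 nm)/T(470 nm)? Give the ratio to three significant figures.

Airmass: sec 70.5° = 2.9957.
τ(685 nm) = 0.121 × (520/685)⁴ × 2.9957 = 0.121 × 0.3321 × 2.9957 = 0.1204.
τ(470 nm) = 0.121 × (520/470)⁴ × 2.9957 = 0.121 × 1.4984 × 2.9957 = 0.5431.
T(685)/T(470) = exp(τ_B − τ_A) = exp(0.4228) = 1.5262.

1.53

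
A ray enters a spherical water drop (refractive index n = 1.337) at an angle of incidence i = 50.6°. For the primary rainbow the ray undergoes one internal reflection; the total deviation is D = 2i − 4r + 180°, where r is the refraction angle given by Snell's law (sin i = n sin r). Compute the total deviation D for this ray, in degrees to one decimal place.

140.0°

sin r = sin 50.6° / 1.337 = 0.7727/1.337 = 0.5780; r = 35.31°.
D = 2·50.6° − 4·35.31° + 180° = 101.20° − 141.23° + 180° = 139.97°.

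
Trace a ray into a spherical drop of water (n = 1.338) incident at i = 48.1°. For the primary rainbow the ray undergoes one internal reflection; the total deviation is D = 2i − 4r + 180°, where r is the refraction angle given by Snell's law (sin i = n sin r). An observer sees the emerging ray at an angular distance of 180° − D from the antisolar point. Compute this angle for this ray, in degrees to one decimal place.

39.0°

sin r = sin 48.1° / 1.338 = 0.7443/1.338 = 0.5563; r = 33.80°.
D = 2·48.1° − 4·33.80° + 180° = 96.20° − 135.20° + 180° = 141.00°.
Angle from antisolar point = 180° − D = 39.00°.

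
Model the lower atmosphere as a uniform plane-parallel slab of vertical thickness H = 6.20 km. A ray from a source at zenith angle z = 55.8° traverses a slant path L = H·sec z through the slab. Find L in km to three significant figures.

11.0 km

sec z = 1/cos 55.8° = 1.7791.
L = 6.20 × 1.7791 = 11.030 km.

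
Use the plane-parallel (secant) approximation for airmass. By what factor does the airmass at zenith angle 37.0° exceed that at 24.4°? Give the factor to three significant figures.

1.14

X(37.0°)/X(24.4°) = sec 37.0° / sec 24.4° = cos 24.4° / cos 37.0° = 0.9107/0.7986 = 1.1403.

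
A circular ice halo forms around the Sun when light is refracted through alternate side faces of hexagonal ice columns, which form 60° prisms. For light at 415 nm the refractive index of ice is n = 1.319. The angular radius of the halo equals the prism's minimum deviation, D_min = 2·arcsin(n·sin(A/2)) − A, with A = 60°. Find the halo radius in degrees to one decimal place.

n·sin(A/2) = 1.319 × sin 30° = 1.319 × 0.5000 = 0.6595.
D_min = 2·arcsin(0.6595) − 60° = 2 × 41.262° − 60° = 22.524°.

22.5°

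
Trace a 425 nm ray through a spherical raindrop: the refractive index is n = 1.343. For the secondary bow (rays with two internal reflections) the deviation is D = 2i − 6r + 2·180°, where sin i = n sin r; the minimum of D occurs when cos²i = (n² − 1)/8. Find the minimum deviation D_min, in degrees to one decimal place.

233.5°

cos²i = (1.80365 − 1)/8 = 0.10046; i = arccos(0.31695) = 71.522°.
sin r = sin 71.522°/1.343 = 0.70621; r = 44.928°.
D_min = 2·71.522° − 6·44.928° + 360° = 233.478°.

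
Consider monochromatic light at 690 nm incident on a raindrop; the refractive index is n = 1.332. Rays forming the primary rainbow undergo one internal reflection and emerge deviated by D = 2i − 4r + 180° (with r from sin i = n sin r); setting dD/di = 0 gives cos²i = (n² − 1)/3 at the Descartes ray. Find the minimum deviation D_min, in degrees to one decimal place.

137.8°

cos²i = (1.77422 − 1)/3 = 0.25807; i = arccos(0.50801) = 59.469°.
sin r = sin 59.469°/1.332 = 0.64666; r = 40.290°.
D_min = 2·59.469° − 4·40.290° + 180° = 137.776°.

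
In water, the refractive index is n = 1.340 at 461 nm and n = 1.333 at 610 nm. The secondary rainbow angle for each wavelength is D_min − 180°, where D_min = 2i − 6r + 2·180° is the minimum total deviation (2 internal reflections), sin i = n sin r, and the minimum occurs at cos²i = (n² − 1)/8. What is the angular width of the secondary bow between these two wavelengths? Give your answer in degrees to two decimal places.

1.82°

At 461 nm (n = 1.340): cos²i = 0.09945 → i = 71.618°, r = 45.088°, D_min = 232.709°, rainbow angle = 52.709°.
At 610 nm (n = 1.333): cos²i = 0.09711 → i = 71.843°, r = 45.466°, D_min = 230.891°, rainbow angle = 50.891°.
Angular width = |52.709° − 50.891°| = 1.818°.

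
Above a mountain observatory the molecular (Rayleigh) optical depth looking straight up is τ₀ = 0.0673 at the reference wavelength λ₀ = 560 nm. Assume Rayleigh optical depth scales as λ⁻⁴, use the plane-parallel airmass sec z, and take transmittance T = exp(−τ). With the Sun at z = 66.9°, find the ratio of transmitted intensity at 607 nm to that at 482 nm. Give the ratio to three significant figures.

Airmass: sec 66.9° = 2.5488.
τ(607 nm) = 0.0673 × (560/607)⁴ × 2.5488 = 0.0673 × 0.7244 × 2.5488 = 0.1243.
τ(482 nm) = 0.0673 × (560/482)⁴ × 2.5488 = 0.0673 × 1.8221 × 2.5488 = 0.3126.
T(607)/T(482) = exp(τ_B − τ_A) = exp(0.1883) = 1.2072.

1.21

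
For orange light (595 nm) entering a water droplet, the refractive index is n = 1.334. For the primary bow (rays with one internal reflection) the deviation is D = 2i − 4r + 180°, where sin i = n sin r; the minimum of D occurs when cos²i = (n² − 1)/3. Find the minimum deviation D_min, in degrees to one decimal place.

cos²i = (1.77956 − 1)/3 = 0.25985; i = arccos(0.50976) = 59.352°.
sin r = sin 59.352°/1.334 = 0.64492; r = 40.159°.
D_min = 2·59.352° − 4·40.159° + 180° = 138.067°.

138.1°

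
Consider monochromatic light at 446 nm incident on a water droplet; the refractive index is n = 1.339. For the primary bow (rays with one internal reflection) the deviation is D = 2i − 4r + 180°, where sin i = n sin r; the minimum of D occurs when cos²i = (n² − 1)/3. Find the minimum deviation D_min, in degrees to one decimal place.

138.8°

cos²i = (1.79292 − 1)/3 = 0.26431; i = arccos(0.51411) = 59.062°.
sin r = sin 59.062°/1.339 = 0.64057; r = 39.834°.
D_min = 2·59.062° − 4·39.834° + 180° = 138.786°.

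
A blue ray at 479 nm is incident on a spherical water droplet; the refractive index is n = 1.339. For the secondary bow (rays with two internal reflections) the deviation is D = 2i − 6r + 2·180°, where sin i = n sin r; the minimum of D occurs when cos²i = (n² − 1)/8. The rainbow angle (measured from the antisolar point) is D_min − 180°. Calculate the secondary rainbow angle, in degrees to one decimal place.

cos²i = (1.79292 − 1)/8 = 0.09912; i = arccos(0.31483) = 71.650°.
sin r = sin 71.650°/1.339 = 0.70885; r = 45.141°.
D_min = 2·71.650° − 6·45.141° + 360° = 232.451°.
Rainbow angle = D_min − 180° = 52.451°.

52.5°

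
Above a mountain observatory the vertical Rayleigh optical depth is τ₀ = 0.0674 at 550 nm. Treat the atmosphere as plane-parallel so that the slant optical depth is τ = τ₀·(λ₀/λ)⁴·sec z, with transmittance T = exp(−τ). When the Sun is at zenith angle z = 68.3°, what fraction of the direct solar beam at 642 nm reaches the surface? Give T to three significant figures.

0.906

sec 68.3° = 2.7046.
τ = 0.0674 × (550/642)⁴ × 2.7046 = 0.0674 × 0.5387 × 2.7046 = 0.0982.
T = exp(−0.0982) = 0.9065.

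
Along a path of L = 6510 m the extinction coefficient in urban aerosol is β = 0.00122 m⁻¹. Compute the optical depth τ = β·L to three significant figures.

7.94

τ = β·L = 0.00122 × 6510 = 7.9422.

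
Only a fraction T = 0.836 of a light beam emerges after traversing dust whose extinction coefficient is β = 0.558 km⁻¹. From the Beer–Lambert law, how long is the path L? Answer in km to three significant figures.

Beer–Lambert: T = exp(−βL) ⇒ L = −ln(T)/β = −ln(0.836)/0.558 = 0.1791/0.558 = 0.321 km.

0.321 km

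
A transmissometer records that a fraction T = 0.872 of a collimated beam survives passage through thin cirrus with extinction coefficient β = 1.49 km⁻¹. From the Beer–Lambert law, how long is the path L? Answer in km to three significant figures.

0.0919 km

Beer–Lambert: T = exp(−βL) ⇒ L = −ln(T)/β = −ln(0.872)/1.49 = 0.1370/1.49 = 0.09192 km.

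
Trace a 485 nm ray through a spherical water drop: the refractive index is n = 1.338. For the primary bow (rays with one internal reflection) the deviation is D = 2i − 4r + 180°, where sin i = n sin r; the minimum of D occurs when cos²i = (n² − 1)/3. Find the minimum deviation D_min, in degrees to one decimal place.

cos²i = (1.79024 − 1)/3 = 0.26341; i = arccos(0.51324) = 59.120°.
sin r = sin 59.120°/1.338 = 0.64144; r = 39.899°.
D_min = 2·59.120° − 4·39.899° + 180° = 138.643°.

138.6°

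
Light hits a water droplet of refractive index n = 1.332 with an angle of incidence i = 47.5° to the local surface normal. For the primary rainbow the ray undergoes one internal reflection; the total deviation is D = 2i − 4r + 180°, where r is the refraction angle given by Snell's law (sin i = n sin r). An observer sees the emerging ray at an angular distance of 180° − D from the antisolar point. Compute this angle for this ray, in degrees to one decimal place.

sin r = sin 47.5° / 1.332 = 0.7373/1.332 = 0.5535; r = 33.61°.
D = 2·47.5° − 4·33.61° + 180° = 95.00° − 134.43° + 180° = 140.57°.
Angle from antisolar point = 180° − D = 39.43°.

39.4°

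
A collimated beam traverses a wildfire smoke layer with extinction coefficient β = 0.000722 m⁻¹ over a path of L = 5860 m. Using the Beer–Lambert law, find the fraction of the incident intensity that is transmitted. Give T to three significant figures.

τ = β·L = 0.000722 × 5860 = 4.2309.
T = exp(−4.2309) = 0.0145.

0.0145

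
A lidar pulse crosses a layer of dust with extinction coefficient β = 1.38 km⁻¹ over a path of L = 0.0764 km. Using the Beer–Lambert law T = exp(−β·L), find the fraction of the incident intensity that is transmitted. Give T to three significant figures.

τ = β·L = 1.38 × 0.0764 = 0.1054.
T = exp(−0.1054) = 0.8999.

0.900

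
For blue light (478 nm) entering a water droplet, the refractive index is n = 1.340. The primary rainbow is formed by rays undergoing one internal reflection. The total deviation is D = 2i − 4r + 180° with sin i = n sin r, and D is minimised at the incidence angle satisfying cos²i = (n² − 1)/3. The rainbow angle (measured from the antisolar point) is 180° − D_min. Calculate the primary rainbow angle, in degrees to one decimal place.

41.1°

cos²i = (1.79560 − 1)/3 = 0.26520; i = arccos(0.51498) = 59.004°.
sin r = sin 59.004°/1.340 = 0.63971; r = 39.770°.
D_min = 2·59.004° − 4·39.770° + 180° = 138.929°.
Rainbow angle = 180° − D_min = 41.071°.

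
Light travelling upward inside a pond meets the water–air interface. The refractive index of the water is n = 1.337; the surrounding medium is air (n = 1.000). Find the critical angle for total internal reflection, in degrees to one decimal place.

sin θ_c = n_air / n = 1.000 / 1.337 = 0.7479.
θ_c = arcsin(0.7479) = 48.41°.

48.4°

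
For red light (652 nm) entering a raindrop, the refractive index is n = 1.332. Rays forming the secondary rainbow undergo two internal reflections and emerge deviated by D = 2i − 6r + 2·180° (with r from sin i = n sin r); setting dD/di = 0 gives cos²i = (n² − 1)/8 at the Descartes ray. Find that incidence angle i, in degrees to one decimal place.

cos²i = (1.332² − 1)/8 = (1.77422 − 1)/8 = 0.09678.
cos i = 0.31109, so i = 71.875°.

71.9°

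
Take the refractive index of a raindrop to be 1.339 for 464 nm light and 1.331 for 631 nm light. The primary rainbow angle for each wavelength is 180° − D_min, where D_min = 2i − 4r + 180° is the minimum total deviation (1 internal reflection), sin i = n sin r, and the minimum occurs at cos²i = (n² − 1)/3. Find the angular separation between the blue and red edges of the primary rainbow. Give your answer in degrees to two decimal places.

1.16°

At 464 nm (n = 1.339): cos²i = 0.26431 → i = 59.062°, r = 39.834°, D_min = 138.786°, rainbow angle = 41.214°.
At 631 nm (n = 1.331): cos²i = 0.25719 → i = 59.527°, r = 40.356°, D_min = 137.630°, rainbow angle = 42.370°.
Angular width = |41.214° − 42.370°| = 1.156°.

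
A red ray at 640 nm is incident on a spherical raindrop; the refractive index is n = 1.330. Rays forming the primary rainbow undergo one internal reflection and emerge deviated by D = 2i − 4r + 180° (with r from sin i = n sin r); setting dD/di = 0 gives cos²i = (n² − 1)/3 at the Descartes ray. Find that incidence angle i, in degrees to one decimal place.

cos²i = (1.330² − 1)/3 = (1.76890 − 1)/3 = 0.25630.
cos i = 0.50626, so i = 59.585°.

59.6°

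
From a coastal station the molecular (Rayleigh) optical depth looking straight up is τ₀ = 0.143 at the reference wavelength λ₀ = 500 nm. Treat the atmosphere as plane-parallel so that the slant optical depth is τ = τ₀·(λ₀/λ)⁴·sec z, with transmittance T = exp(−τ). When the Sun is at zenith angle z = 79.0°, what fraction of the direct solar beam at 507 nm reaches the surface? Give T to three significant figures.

0.492

sec 79.0° = 5.2408.
τ = 0.143 × (500/507)⁴ × 5.2408 = 0.143 × 0.9459 × 5.2408 = 0.7089.
T = exp(−0.7089) = 0.4922.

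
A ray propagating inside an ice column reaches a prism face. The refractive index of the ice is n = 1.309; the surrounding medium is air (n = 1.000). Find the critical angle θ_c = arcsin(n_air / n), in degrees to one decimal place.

sin θ_c = n_air / n = 1.000 / 1.309 = 0.7639.
θ_c = arcsin(0.7639) = 49.81°.

49.8°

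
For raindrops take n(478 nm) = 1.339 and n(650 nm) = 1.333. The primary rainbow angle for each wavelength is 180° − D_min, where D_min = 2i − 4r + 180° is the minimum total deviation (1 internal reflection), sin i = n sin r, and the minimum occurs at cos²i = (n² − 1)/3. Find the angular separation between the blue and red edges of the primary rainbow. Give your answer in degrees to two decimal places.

0.86°

At 478 nm (n = 1.339): cos²i = 0.26431 → i = 59.062°, r = 39.834°, D_min = 138.786°, rainbow angle = 41.214°.
At 650 nm (n = 1.333): cos²i = 0.25896 → i = 59.410°, r = 40.225°, D_min = 137.922°, rainbow angle = 42.078°.
Angular width = |41.214° − 42.078°| = 0.865°.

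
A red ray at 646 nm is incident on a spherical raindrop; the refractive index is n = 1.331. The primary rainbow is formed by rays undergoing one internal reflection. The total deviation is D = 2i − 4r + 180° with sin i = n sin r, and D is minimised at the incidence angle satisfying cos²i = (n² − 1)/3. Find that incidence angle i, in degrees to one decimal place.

cos²i = (1.331² − 1)/3 = (1.77156 − 1)/3 = 0.25719.
cos i = 0.50714, so i = 59.527°.

59.5°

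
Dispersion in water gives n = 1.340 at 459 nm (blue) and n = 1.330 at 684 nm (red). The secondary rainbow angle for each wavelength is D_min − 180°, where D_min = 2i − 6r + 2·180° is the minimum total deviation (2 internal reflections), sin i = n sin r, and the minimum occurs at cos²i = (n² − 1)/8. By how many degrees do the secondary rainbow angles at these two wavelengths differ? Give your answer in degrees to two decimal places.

2.61°

At 459 nm (n = 1.340): cos²i = 0.09945 → i = 71.618°, r = 45.088°, D_min = 232.709°, rainbow angle = 52.709°.
At 684 nm (n = 1.330): cos²i = 0.09611 → i = 71.940°, r = 45.630°, D_min = 230.101°, rainbow angle = 50.101°.
Angular width = |52.709° − 50.101°| = 2.608°.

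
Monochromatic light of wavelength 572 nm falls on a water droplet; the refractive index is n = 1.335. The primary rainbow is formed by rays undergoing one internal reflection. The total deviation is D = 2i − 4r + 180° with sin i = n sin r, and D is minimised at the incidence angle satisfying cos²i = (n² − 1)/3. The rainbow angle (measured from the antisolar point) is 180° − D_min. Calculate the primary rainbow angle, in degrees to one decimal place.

41.8°

cos²i = (1.78222 − 1)/3 = 0.26074; i = arccos(0.51063) = 59.294°.
sin r = sin 59.294°/1.335 = 0.64405; r = 40.094°.
D_min = 2·59.294° − 4·40.094° + 180° = 138.212°.
Rainbow angle = 180° − D_min = 41.788°.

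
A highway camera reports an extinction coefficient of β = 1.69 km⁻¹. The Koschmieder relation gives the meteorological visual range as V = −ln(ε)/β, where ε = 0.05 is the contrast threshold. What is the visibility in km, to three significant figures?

V = −ln(0.05) / 1.69 = 2.996 / 1.69 = 1.7726 km.

1.77 km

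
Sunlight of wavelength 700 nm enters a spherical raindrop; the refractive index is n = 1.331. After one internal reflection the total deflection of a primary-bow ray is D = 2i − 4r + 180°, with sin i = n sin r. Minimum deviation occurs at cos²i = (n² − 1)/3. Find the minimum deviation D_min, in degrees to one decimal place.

137.6°

cos²i = (1.77156 − 1)/3 = 0.25719; i = arccos(0.50714) = 59.527°.
sin r = sin 59.527°/1.331 = 0.64753; r = 40.356°.
D_min = 2·59.527° − 4·40.356° + 180° = 137.630°.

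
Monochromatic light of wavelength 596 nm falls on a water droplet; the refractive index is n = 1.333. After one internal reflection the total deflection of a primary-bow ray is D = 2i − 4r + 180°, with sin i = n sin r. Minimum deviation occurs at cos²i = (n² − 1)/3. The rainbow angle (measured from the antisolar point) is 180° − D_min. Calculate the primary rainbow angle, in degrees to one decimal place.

42.1°

cos²i = (1.77689 − 1)/3 = 0.25896; i = arccos(0.50888) = 59.410°.
sin r = sin 59.410°/1.333 = 0.64579; r = 40.225°.
D_min = 2·59.410° − 4·40.225° + 180° = 137.922°.
Rainbow angle = 180° − D_min = 42.078°.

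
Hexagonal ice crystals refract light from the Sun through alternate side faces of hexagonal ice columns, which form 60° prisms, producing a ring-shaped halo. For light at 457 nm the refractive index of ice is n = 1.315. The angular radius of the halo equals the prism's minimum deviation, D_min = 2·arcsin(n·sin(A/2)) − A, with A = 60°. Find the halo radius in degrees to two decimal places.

22.22°

n·sin(A/2) = 1.315 × sin 30° = 1.315 × 0.5000 = 0.6575.
D_min = 2·arcsin(0.6575) − 60° = 2 × 41.109° − 60° = 22.219°.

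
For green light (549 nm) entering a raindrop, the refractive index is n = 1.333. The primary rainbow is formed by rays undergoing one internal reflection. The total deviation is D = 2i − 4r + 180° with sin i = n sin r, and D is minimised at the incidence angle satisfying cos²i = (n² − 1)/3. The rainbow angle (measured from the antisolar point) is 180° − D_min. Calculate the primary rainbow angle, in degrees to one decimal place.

42.1°

cos²i = (1.77689 − 1)/3 = 0.25896; i = arccos(0.50888) = 59.410°.
sin r = sin 59.410°/1.333 = 0.64579; r = 40.225°.
D_min = 2·59.410° − 4·40.225° + 180° = 137.922°.
Rainbow angle = 180° − D_min = 42.078°.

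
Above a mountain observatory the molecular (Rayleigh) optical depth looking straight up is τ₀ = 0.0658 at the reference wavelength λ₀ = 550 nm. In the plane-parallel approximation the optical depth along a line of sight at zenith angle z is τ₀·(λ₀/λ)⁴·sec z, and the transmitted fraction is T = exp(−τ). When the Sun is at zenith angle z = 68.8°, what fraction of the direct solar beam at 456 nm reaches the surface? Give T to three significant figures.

sec 68.8° = 2.7653.
τ = 0.0658 × (550/456)⁴ × 2.7653 = 0.0658 × 2.1164 × 2.7653 = 0.3851.
T = exp(−0.3851) = 0.6804.

0.680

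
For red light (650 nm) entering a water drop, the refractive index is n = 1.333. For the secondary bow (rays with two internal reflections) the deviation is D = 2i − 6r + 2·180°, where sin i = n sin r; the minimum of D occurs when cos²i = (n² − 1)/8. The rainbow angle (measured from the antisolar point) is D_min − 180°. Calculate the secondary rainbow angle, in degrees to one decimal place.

cos²i = (1.77689 − 1)/8 = 0.09711; i = arccos(0.31163) = 71.843°.
sin r = sin 71.843°/1.333 = 0.71283; r = 45.466°.
D_min = 2·71.843° − 6·45.466° + 360° = 230.891°.
Rainbow angle = D_min − 180° = 50.891°.

50.9°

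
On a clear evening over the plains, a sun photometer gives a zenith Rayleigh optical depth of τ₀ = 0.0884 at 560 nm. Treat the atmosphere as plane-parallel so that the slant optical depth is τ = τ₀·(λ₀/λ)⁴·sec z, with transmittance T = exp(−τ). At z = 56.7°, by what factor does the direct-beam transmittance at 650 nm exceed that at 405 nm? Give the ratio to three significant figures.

1.65

Airmass: sec 56.7° = 1.8214.
τ(650 nm) = 0.0884 × (560/650)⁴ × 1.8214 = 0.0884 × 0.5509 × 1.8214 = 0.0887.
τ(405 nm) = 0.0884 × (560/405)⁴ × 1.8214 = 0.0884 × 3.6554 × 1.8214 = 0.5886.
T(650)/T(405) = exp(τ_B − τ_A) = exp(0.4999) = 1.6485.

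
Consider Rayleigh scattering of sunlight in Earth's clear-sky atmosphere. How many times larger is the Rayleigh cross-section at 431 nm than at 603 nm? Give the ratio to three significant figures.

Rayleigh scattering ∝ λ⁻⁴, so the ratio of coefficients is the inverse fourth power of the wavelength ratio.
σ(431)/σ(603) = (603/431)⁴ = (1.3991)⁴ = 3.831.

3.83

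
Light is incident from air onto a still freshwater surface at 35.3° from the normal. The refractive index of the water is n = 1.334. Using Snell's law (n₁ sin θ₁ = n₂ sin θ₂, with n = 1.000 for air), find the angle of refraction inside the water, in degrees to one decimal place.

Snell: sin θ_r = sin θ_i / n = sin 35.3° / 1.334 = 0.5779 / 1.334 = 0.4332.
θ_r = arcsin(0.4332) = 25.67°.

25.7°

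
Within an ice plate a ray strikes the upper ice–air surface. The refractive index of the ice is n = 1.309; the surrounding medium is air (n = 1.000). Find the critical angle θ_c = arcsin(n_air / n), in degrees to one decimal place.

49.8°

sin θ_c = n_air / n = 1.000 / 1.309 = 0.7639.
θ_c = arcsin(0.7639) = 49.81°.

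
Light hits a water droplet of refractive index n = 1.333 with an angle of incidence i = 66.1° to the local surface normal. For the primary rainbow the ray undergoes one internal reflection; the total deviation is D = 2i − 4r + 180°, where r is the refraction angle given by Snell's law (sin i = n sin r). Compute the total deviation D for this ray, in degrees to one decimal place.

sin r = sin 66.1° / 1.333 = 0.9143/1.333 = 0.6859; r = 43.30°.
D = 2·66.1° − 4·43.30° + 180° = 132.20° − 173.21° + 180° = 138.99°.

139.0°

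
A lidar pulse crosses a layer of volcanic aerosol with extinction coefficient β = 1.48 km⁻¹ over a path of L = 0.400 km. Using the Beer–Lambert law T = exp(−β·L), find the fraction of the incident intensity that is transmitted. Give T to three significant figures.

0.553

τ = β·L = 1.48 × 0.400 = 0.5920.
T = exp(−0.5920) = 0.5532.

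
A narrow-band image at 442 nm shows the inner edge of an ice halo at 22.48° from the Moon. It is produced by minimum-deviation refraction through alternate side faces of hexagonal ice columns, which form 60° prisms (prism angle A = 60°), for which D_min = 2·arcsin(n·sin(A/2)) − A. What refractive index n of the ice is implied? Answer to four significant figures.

1.318

Rearranging: n = sin((D_min + A)/2) / sin(A/2).
(D_min + A)/2 = (22.48° + 60°)/2 = 41.240°.
n = sin 41.240° / sin 30° = 0.6592 / 0.5000 = 1.3184.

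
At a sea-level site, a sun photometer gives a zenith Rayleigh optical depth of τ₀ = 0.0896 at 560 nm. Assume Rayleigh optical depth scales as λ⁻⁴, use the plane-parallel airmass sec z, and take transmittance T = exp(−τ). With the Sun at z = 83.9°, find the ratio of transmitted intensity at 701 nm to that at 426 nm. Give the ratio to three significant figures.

Airmass: sec 83.9° = 9.4105.
τ(701 nm) = 0.0896 × (560/701)⁴ × 9.4105 = 0.0896 × 0.4073 × 9.4105 = 0.3434.
τ(426 nm) = 0.0896 × (560/426)⁴ × 9.4105 = 0.0896 × 2.9862 × 9.4105 = 2.5179.
T(701)/T(426) = exp(τ_B − τ_A) = exp(2.1745) = 8.7976.

8.80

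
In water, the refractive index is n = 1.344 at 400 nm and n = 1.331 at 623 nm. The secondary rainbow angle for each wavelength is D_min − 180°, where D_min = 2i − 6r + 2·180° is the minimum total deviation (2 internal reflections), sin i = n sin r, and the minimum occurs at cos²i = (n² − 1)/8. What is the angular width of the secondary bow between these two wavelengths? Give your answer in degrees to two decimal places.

3.37°

At 400 nm (n = 1.344): cos²i = 0.10079 → i = 71.490°, r = 44.874°, D_min = 233.733°, rainbow angle = 53.733°.
At 623 nm (n = 1.331): cos²i = 0.09645 → i = 71.907°, r = 45.575°, D_min = 230.365°, rainbow angle = 50.365°.
Angular width = |53.733° − 50.365°| = 3.368°.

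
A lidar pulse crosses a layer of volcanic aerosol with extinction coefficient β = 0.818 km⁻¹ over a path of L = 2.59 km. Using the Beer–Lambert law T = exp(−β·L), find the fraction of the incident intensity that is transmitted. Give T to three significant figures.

0.120

τ = β·L = 0.818 × 2.59 = 2.1186.
T = exp(−2.1186) = 0.1202.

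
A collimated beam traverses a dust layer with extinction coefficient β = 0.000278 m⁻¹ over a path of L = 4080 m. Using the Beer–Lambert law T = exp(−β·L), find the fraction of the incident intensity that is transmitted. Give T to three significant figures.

τ = β·L = 0.000278 × 4080 = 1.1342.
T = exp(−1.1342) = 0.3217.

0.322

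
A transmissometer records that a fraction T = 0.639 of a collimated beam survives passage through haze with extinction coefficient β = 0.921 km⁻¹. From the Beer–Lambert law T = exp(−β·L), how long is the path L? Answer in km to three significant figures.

0.486 km

Beer–Lambert: T = exp(−βL) ⇒ L = −ln(T)/β = −ln(0.639)/0.921 = 0.4479/0.921 = 0.4863 km.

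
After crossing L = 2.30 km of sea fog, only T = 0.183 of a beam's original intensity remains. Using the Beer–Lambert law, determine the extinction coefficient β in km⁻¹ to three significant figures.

Beer–Lambert: T = exp(−βL) ⇒ β = −ln(T)/L = −ln(0.183)/2.30 = 1.6983/2.30 = 0.7384 km⁻¹.

0.738 km⁻¹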